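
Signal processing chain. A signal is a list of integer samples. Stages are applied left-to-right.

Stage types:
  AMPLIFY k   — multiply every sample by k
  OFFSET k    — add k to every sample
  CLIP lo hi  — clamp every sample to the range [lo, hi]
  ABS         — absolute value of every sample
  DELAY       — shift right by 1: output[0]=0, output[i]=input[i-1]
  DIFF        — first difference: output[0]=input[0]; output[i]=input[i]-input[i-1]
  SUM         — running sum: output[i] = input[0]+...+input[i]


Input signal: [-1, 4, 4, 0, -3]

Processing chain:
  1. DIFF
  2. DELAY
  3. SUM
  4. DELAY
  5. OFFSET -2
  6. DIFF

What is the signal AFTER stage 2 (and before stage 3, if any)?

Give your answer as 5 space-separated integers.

Answer: 0 -1 5 0 -4

Derivation:
Input: [-1, 4, 4, 0, -3]
Stage 1 (DIFF): s[0]=-1, 4--1=5, 4-4=0, 0-4=-4, -3-0=-3 -> [-1, 5, 0, -4, -3]
Stage 2 (DELAY): [0, -1, 5, 0, -4] = [0, -1, 5, 0, -4] -> [0, -1, 5, 0, -4]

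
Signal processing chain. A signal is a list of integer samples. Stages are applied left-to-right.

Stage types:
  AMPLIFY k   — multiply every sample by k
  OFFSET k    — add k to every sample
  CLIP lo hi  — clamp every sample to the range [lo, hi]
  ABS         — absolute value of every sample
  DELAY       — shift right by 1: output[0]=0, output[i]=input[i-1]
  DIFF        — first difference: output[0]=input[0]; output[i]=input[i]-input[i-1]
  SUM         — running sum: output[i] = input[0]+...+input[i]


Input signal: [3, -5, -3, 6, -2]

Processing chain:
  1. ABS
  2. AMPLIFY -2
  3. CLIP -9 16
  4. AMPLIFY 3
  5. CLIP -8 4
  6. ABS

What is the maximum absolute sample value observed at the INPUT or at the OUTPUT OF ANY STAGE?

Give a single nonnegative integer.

Answer: 27

Derivation:
Input: [3, -5, -3, 6, -2] (max |s|=6)
Stage 1 (ABS): |3|=3, |-5|=5, |-3|=3, |6|=6, |-2|=2 -> [3, 5, 3, 6, 2] (max |s|=6)
Stage 2 (AMPLIFY -2): 3*-2=-6, 5*-2=-10, 3*-2=-6, 6*-2=-12, 2*-2=-4 -> [-6, -10, -6, -12, -4] (max |s|=12)
Stage 3 (CLIP -9 16): clip(-6,-9,16)=-6, clip(-10,-9,16)=-9, clip(-6,-9,16)=-6, clip(-12,-9,16)=-9, clip(-4,-9,16)=-4 -> [-6, -9, -6, -9, -4] (max |s|=9)
Stage 4 (AMPLIFY 3): -6*3=-18, -9*3=-27, -6*3=-18, -9*3=-27, -4*3=-12 -> [-18, -27, -18, -27, -12] (max |s|=27)
Stage 5 (CLIP -8 4): clip(-18,-8,4)=-8, clip(-27,-8,4)=-8, clip(-18,-8,4)=-8, clip(-27,-8,4)=-8, clip(-12,-8,4)=-8 -> [-8, -8, -8, -8, -8] (max |s|=8)
Stage 6 (ABS): |-8|=8, |-8|=8, |-8|=8, |-8|=8, |-8|=8 -> [8, 8, 8, 8, 8] (max |s|=8)
Overall max amplitude: 27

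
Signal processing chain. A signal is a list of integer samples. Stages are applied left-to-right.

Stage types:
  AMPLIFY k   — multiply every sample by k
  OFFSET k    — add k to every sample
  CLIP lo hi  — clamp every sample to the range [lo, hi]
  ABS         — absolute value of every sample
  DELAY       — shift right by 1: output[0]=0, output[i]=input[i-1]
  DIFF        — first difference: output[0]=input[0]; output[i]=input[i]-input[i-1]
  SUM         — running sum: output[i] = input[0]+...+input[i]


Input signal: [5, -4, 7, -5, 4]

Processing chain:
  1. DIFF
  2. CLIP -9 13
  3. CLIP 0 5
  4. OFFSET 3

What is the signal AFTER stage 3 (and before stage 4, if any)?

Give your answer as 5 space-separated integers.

Input: [5, -4, 7, -5, 4]
Stage 1 (DIFF): s[0]=5, -4-5=-9, 7--4=11, -5-7=-12, 4--5=9 -> [5, -9, 11, -12, 9]
Stage 2 (CLIP -9 13): clip(5,-9,13)=5, clip(-9,-9,13)=-9, clip(11,-9,13)=11, clip(-12,-9,13)=-9, clip(9,-9,13)=9 -> [5, -9, 11, -9, 9]
Stage 3 (CLIP 0 5): clip(5,0,5)=5, clip(-9,0,5)=0, clip(11,0,5)=5, clip(-9,0,5)=0, clip(9,0,5)=5 -> [5, 0, 5, 0, 5]

Answer: 5 0 5 0 5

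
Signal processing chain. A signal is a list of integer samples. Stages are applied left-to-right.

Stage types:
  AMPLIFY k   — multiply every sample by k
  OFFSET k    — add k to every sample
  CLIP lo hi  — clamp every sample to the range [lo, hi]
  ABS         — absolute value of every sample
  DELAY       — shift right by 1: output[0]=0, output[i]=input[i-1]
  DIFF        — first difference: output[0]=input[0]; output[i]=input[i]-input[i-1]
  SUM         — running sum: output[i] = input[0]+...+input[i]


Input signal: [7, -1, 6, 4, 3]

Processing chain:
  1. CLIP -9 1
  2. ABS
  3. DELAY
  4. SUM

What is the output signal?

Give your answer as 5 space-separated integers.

Answer: 0 1 2 3 4

Derivation:
Input: [7, -1, 6, 4, 3]
Stage 1 (CLIP -9 1): clip(7,-9,1)=1, clip(-1,-9,1)=-1, clip(6,-9,1)=1, clip(4,-9,1)=1, clip(3,-9,1)=1 -> [1, -1, 1, 1, 1]
Stage 2 (ABS): |1|=1, |-1|=1, |1|=1, |1|=1, |1|=1 -> [1, 1, 1, 1, 1]
Stage 3 (DELAY): [0, 1, 1, 1, 1] = [0, 1, 1, 1, 1] -> [0, 1, 1, 1, 1]
Stage 4 (SUM): sum[0..0]=0, sum[0..1]=1, sum[0..2]=2, sum[0..3]=3, sum[0..4]=4 -> [0, 1, 2, 3, 4]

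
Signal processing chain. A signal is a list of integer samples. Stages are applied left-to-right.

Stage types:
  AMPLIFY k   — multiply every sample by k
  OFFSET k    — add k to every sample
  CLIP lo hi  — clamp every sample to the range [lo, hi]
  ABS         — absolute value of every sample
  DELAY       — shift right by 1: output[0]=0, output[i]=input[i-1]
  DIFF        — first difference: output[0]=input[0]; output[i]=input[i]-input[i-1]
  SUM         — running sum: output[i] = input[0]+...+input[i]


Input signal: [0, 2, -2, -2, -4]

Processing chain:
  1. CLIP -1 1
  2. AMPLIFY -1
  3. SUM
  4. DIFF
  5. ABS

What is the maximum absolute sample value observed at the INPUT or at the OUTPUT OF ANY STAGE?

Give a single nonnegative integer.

Input: [0, 2, -2, -2, -4] (max |s|=4)
Stage 1 (CLIP -1 1): clip(0,-1,1)=0, clip(2,-1,1)=1, clip(-2,-1,1)=-1, clip(-2,-1,1)=-1, clip(-4,-1,1)=-1 -> [0, 1, -1, -1, -1] (max |s|=1)
Stage 2 (AMPLIFY -1): 0*-1=0, 1*-1=-1, -1*-1=1, -1*-1=1, -1*-1=1 -> [0, -1, 1, 1, 1] (max |s|=1)
Stage 3 (SUM): sum[0..0]=0, sum[0..1]=-1, sum[0..2]=0, sum[0..3]=1, sum[0..4]=2 -> [0, -1, 0, 1, 2] (max |s|=2)
Stage 4 (DIFF): s[0]=0, -1-0=-1, 0--1=1, 1-0=1, 2-1=1 -> [0, -1, 1, 1, 1] (max |s|=1)
Stage 5 (ABS): |0|=0, |-1|=1, |1|=1, |1|=1, |1|=1 -> [0, 1, 1, 1, 1] (max |s|=1)
Overall max amplitude: 4

Answer: 4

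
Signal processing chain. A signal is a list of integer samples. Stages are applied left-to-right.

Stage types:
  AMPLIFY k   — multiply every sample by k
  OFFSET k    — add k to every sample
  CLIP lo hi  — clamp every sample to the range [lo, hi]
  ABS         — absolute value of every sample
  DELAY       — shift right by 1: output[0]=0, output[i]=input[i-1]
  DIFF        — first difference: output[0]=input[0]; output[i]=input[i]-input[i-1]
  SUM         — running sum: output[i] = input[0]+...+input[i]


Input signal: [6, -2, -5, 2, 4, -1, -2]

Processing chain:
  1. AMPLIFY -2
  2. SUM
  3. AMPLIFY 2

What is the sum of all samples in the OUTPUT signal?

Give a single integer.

Answer: -84

Derivation:
Input: [6, -2, -5, 2, 4, -1, -2]
Stage 1 (AMPLIFY -2): 6*-2=-12, -2*-2=4, -5*-2=10, 2*-2=-4, 4*-2=-8, -1*-2=2, -2*-2=4 -> [-12, 4, 10, -4, -8, 2, 4]
Stage 2 (SUM): sum[0..0]=-12, sum[0..1]=-8, sum[0..2]=2, sum[0..3]=-2, sum[0..4]=-10, sum[0..5]=-8, sum[0..6]=-4 -> [-12, -8, 2, -2, -10, -8, -4]
Stage 3 (AMPLIFY 2): -12*2=-24, -8*2=-16, 2*2=4, -2*2=-4, -10*2=-20, -8*2=-16, -4*2=-8 -> [-24, -16, 4, -4, -20, -16, -8]
Output sum: -84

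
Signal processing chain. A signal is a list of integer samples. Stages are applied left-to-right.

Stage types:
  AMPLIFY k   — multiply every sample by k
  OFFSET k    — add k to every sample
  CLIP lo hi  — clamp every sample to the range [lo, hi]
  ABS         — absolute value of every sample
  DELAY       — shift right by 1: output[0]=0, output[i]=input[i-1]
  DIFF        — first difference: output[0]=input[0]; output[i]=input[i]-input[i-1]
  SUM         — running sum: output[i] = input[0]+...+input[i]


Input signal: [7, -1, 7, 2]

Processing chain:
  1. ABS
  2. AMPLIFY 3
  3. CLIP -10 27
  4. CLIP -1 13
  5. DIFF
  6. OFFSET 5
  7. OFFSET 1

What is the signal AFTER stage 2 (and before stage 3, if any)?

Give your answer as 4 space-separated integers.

Answer: 21 3 21 6

Derivation:
Input: [7, -1, 7, 2]
Stage 1 (ABS): |7|=7, |-1|=1, |7|=7, |2|=2 -> [7, 1, 7, 2]
Stage 2 (AMPLIFY 3): 7*3=21, 1*3=3, 7*3=21, 2*3=6 -> [21, 3, 21, 6]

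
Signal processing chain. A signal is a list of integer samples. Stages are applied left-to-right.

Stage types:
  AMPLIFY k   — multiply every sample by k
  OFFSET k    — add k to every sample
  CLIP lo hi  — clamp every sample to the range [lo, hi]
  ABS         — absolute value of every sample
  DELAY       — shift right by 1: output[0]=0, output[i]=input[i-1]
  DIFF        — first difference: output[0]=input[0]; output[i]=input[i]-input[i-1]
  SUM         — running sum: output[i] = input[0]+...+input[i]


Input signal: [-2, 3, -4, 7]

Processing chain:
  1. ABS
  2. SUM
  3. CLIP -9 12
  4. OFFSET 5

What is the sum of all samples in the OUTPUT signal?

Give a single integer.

Input: [-2, 3, -4, 7]
Stage 1 (ABS): |-2|=2, |3|=3, |-4|=4, |7|=7 -> [2, 3, 4, 7]
Stage 2 (SUM): sum[0..0]=2, sum[0..1]=5, sum[0..2]=9, sum[0..3]=16 -> [2, 5, 9, 16]
Stage 3 (CLIP -9 12): clip(2,-9,12)=2, clip(5,-9,12)=5, clip(9,-9,12)=9, clip(16,-9,12)=12 -> [2, 5, 9, 12]
Stage 4 (OFFSET 5): 2+5=7, 5+5=10, 9+5=14, 12+5=17 -> [7, 10, 14, 17]
Output sum: 48

Answer: 48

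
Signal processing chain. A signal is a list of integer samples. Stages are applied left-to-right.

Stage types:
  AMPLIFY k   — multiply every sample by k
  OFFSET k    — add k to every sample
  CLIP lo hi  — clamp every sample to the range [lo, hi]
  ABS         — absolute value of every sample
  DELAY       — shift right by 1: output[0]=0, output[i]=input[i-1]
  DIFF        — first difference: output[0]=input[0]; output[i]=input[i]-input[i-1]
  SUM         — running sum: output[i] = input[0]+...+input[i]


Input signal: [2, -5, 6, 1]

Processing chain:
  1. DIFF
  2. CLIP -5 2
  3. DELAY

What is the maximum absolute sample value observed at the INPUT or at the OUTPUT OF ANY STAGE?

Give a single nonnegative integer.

Input: [2, -5, 6, 1] (max |s|=6)
Stage 1 (DIFF): s[0]=2, -5-2=-7, 6--5=11, 1-6=-5 -> [2, -7, 11, -5] (max |s|=11)
Stage 2 (CLIP -5 2): clip(2,-5,2)=2, clip(-7,-5,2)=-5, clip(11,-5,2)=2, clip(-5,-5,2)=-5 -> [2, -5, 2, -5] (max |s|=5)
Stage 3 (DELAY): [0, 2, -5, 2] = [0, 2, -5, 2] -> [0, 2, -5, 2] (max |s|=5)
Overall max amplitude: 11

Answer: 11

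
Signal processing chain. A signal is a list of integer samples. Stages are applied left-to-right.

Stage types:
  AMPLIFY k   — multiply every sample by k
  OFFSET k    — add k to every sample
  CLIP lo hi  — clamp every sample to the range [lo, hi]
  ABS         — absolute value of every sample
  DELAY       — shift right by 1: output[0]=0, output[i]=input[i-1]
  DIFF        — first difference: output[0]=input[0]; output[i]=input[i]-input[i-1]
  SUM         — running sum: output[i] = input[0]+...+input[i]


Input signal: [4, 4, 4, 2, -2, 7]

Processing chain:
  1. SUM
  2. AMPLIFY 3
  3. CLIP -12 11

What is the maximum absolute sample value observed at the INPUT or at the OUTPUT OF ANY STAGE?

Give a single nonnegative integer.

Answer: 57

Derivation:
Input: [4, 4, 4, 2, -2, 7] (max |s|=7)
Stage 1 (SUM): sum[0..0]=4, sum[0..1]=8, sum[0..2]=12, sum[0..3]=14, sum[0..4]=12, sum[0..5]=19 -> [4, 8, 12, 14, 12, 19] (max |s|=19)
Stage 2 (AMPLIFY 3): 4*3=12, 8*3=24, 12*3=36, 14*3=42, 12*3=36, 19*3=57 -> [12, 24, 36, 42, 36, 57] (max |s|=57)
Stage 3 (CLIP -12 11): clip(12,-12,11)=11, clip(24,-12,11)=11, clip(36,-12,11)=11, clip(42,-12,11)=11, clip(36,-12,11)=11, clip(57,-12,11)=11 -> [11, 11, 11, 11, 11, 11] (max |s|=11)
Overall max amplitude: 57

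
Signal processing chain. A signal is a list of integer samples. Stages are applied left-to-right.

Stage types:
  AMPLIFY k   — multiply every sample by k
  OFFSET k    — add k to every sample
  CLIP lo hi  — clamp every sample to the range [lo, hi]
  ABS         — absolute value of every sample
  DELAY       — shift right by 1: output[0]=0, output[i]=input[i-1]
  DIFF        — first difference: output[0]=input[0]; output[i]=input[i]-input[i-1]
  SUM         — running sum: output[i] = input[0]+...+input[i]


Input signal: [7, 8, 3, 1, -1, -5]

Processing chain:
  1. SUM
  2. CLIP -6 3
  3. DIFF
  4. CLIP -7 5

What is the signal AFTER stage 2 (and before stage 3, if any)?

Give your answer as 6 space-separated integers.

Input: [7, 8, 3, 1, -1, -5]
Stage 1 (SUM): sum[0..0]=7, sum[0..1]=15, sum[0..2]=18, sum[0..3]=19, sum[0..4]=18, sum[0..5]=13 -> [7, 15, 18, 19, 18, 13]
Stage 2 (CLIP -6 3): clip(7,-6,3)=3, clip(15,-6,3)=3, clip(18,-6,3)=3, clip(19,-6,3)=3, clip(18,-6,3)=3, clip(13,-6,3)=3 -> [3, 3, 3, 3, 3, 3]

Answer: 3 3 3 3 3 3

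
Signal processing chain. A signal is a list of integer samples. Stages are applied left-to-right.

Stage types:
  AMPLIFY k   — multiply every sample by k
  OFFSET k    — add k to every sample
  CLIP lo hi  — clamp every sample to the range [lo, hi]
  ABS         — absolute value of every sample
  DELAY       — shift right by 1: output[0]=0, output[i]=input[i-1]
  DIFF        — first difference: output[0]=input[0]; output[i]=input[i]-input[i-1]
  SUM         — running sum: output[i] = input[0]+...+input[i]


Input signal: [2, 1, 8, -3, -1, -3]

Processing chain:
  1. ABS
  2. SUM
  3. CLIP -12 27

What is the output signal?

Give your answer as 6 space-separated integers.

Answer: 2 3 11 14 15 18

Derivation:
Input: [2, 1, 8, -3, -1, -3]
Stage 1 (ABS): |2|=2, |1|=1, |8|=8, |-3|=3, |-1|=1, |-3|=3 -> [2, 1, 8, 3, 1, 3]
Stage 2 (SUM): sum[0..0]=2, sum[0..1]=3, sum[0..2]=11, sum[0..3]=14, sum[0..4]=15, sum[0..5]=18 -> [2, 3, 11, 14, 15, 18]
Stage 3 (CLIP -12 27): clip(2,-12,27)=2, clip(3,-12,27)=3, clip(11,-12,27)=11, clip(14,-12,27)=14, clip(15,-12,27)=15, clip(18,-12,27)=18 -> [2, 3, 11, 14, 15, 18]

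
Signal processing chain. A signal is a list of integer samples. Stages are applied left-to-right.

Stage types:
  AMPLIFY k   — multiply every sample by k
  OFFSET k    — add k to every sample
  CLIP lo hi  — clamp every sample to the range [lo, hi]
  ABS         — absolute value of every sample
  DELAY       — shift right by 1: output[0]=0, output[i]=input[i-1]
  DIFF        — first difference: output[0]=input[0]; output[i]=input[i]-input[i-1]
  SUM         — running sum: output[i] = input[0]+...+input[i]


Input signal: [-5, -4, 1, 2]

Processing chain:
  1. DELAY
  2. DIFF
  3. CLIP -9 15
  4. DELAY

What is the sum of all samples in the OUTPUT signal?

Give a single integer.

Answer: -4

Derivation:
Input: [-5, -4, 1, 2]
Stage 1 (DELAY): [0, -5, -4, 1] = [0, -5, -4, 1] -> [0, -5, -4, 1]
Stage 2 (DIFF): s[0]=0, -5-0=-5, -4--5=1, 1--4=5 -> [0, -5, 1, 5]
Stage 3 (CLIP -9 15): clip(0,-9,15)=0, clip(-5,-9,15)=-5, clip(1,-9,15)=1, clip(5,-9,15)=5 -> [0, -5, 1, 5]
Stage 4 (DELAY): [0, 0, -5, 1] = [0, 0, -5, 1] -> [0, 0, -5, 1]
Output sum: -4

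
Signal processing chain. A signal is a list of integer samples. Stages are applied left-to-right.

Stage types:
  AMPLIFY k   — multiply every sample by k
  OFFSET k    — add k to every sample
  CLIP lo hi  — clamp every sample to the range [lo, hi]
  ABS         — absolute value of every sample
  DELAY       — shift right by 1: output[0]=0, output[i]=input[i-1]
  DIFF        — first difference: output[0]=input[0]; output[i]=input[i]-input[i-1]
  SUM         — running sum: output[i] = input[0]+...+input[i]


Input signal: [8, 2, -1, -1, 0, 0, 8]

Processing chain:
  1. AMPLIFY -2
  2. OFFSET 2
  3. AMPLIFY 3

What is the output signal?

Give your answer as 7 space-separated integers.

Input: [8, 2, -1, -1, 0, 0, 8]
Stage 1 (AMPLIFY -2): 8*-2=-16, 2*-2=-4, -1*-2=2, -1*-2=2, 0*-2=0, 0*-2=0, 8*-2=-16 -> [-16, -4, 2, 2, 0, 0, -16]
Stage 2 (OFFSET 2): -16+2=-14, -4+2=-2, 2+2=4, 2+2=4, 0+2=2, 0+2=2, -16+2=-14 -> [-14, -2, 4, 4, 2, 2, -14]
Stage 3 (AMPLIFY 3): -14*3=-42, -2*3=-6, 4*3=12, 4*3=12, 2*3=6, 2*3=6, -14*3=-42 -> [-42, -6, 12, 12, 6, 6, -42]

Answer: -42 -6 12 12 6 6 -42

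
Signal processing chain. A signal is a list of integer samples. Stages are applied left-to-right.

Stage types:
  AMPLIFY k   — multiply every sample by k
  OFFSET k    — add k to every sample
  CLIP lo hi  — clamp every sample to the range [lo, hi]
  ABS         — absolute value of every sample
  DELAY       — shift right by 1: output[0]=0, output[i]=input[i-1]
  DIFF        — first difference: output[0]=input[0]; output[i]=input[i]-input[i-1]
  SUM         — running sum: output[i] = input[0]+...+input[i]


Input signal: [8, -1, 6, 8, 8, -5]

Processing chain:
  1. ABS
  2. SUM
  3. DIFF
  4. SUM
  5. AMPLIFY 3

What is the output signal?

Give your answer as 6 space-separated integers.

Answer: 24 27 45 69 93 108

Derivation:
Input: [8, -1, 6, 8, 8, -5]
Stage 1 (ABS): |8|=8, |-1|=1, |6|=6, |8|=8, |8|=8, |-5|=5 -> [8, 1, 6, 8, 8, 5]
Stage 2 (SUM): sum[0..0]=8, sum[0..1]=9, sum[0..2]=15, sum[0..3]=23, sum[0..4]=31, sum[0..5]=36 -> [8, 9, 15, 23, 31, 36]
Stage 3 (DIFF): s[0]=8, 9-8=1, 15-9=6, 23-15=8, 31-23=8, 36-31=5 -> [8, 1, 6, 8, 8, 5]
Stage 4 (SUM): sum[0..0]=8, sum[0..1]=9, sum[0..2]=15, sum[0..3]=23, sum[0..4]=31, sum[0..5]=36 -> [8, 9, 15, 23, 31, 36]
Stage 5 (AMPLIFY 3): 8*3=24, 9*3=27, 15*3=45, 23*3=69, 31*3=93, 36*3=108 -> [24, 27, 45, 69, 93, 108]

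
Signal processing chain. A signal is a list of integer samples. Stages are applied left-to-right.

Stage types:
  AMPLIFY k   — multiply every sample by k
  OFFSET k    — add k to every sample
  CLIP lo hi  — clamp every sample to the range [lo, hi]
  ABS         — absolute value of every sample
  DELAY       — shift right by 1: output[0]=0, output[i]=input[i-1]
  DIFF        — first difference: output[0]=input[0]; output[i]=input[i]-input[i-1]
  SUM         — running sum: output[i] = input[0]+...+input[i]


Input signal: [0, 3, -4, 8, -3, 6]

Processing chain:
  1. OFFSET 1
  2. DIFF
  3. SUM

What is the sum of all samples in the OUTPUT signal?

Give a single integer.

Input: [0, 3, -4, 8, -3, 6]
Stage 1 (OFFSET 1): 0+1=1, 3+1=4, -4+1=-3, 8+1=9, -3+1=-2, 6+1=7 -> [1, 4, -3, 9, -2, 7]
Stage 2 (DIFF): s[0]=1, 4-1=3, -3-4=-7, 9--3=12, -2-9=-11, 7--2=9 -> [1, 3, -7, 12, -11, 9]
Stage 3 (SUM): sum[0..0]=1, sum[0..1]=4, sum[0..2]=-3, sum[0..3]=9, sum[0..4]=-2, sum[0..5]=7 -> [1, 4, -3, 9, -2, 7]
Output sum: 16

Answer: 16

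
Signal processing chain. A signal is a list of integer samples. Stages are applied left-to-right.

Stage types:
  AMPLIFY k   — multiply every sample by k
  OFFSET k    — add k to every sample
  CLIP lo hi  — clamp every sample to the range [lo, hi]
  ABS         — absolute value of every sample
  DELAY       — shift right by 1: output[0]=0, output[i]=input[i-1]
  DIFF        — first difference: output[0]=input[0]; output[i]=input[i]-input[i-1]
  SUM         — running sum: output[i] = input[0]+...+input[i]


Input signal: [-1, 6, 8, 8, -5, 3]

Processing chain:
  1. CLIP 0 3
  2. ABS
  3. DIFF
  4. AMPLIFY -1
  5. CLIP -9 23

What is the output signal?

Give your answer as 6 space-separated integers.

Input: [-1, 6, 8, 8, -5, 3]
Stage 1 (CLIP 0 3): clip(-1,0,3)=0, clip(6,0,3)=3, clip(8,0,3)=3, clip(8,0,3)=3, clip(-5,0,3)=0, clip(3,0,3)=3 -> [0, 3, 3, 3, 0, 3]
Stage 2 (ABS): |0|=0, |3|=3, |3|=3, |3|=3, |0|=0, |3|=3 -> [0, 3, 3, 3, 0, 3]
Stage 3 (DIFF): s[0]=0, 3-0=3, 3-3=0, 3-3=0, 0-3=-3, 3-0=3 -> [0, 3, 0, 0, -3, 3]
Stage 4 (AMPLIFY -1): 0*-1=0, 3*-1=-3, 0*-1=0, 0*-1=0, -3*-1=3, 3*-1=-3 -> [0, -3, 0, 0, 3, -3]
Stage 5 (CLIP -9 23): clip(0,-9,23)=0, clip(-3,-9,23)=-3, clip(0,-9,23)=0, clip(0,-9,23)=0, clip(3,-9,23)=3, clip(-3,-9,23)=-3 -> [0, -3, 0, 0, 3, -3]

Answer: 0 -3 0 0 3 -3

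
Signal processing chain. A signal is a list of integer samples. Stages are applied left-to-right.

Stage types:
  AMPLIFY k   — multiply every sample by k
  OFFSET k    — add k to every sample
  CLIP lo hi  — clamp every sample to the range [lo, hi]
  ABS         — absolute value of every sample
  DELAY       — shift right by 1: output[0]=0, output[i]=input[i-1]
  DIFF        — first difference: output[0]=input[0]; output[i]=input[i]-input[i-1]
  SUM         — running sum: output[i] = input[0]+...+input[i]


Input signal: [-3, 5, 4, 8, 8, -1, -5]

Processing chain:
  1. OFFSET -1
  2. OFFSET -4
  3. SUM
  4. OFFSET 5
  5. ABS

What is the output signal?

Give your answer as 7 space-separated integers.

Answer: 3 3 4 1 2 4 14

Derivation:
Input: [-3, 5, 4, 8, 8, -1, -5]
Stage 1 (OFFSET -1): -3+-1=-4, 5+-1=4, 4+-1=3, 8+-1=7, 8+-1=7, -1+-1=-2, -5+-1=-6 -> [-4, 4, 3, 7, 7, -2, -6]
Stage 2 (OFFSET -4): -4+-4=-8, 4+-4=0, 3+-4=-1, 7+-4=3, 7+-4=3, -2+-4=-6, -6+-4=-10 -> [-8, 0, -1, 3, 3, -6, -10]
Stage 3 (SUM): sum[0..0]=-8, sum[0..1]=-8, sum[0..2]=-9, sum[0..3]=-6, sum[0..4]=-3, sum[0..5]=-9, sum[0..6]=-19 -> [-8, -8, -9, -6, -3, -9, -19]
Stage 4 (OFFSET 5): -8+5=-3, -8+5=-3, -9+5=-4, -6+5=-1, -3+5=2, -9+5=-4, -19+5=-14 -> [-3, -3, -4, -1, 2, -4, -14]
Stage 5 (ABS): |-3|=3, |-3|=3, |-4|=4, |-1|=1, |2|=2, |-4|=4, |-14|=14 -> [3, 3, 4, 1, 2, 4, 14]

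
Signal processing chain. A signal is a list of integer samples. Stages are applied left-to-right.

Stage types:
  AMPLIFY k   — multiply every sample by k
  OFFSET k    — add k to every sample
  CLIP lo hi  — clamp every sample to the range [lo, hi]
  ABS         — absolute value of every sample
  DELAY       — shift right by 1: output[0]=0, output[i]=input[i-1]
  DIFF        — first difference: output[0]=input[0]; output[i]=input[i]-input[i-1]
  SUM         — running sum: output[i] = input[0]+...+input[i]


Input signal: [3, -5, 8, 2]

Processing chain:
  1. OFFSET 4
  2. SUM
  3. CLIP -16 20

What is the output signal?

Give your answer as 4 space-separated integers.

Input: [3, -5, 8, 2]
Stage 1 (OFFSET 4): 3+4=7, -5+4=-1, 8+4=12, 2+4=6 -> [7, -1, 12, 6]
Stage 2 (SUM): sum[0..0]=7, sum[0..1]=6, sum[0..2]=18, sum[0..3]=24 -> [7, 6, 18, 24]
Stage 3 (CLIP -16 20): clip(7,-16,20)=7, clip(6,-16,20)=6, clip(18,-16,20)=18, clip(24,-16,20)=20 -> [7, 6, 18, 20]

Answer: 7 6 18 20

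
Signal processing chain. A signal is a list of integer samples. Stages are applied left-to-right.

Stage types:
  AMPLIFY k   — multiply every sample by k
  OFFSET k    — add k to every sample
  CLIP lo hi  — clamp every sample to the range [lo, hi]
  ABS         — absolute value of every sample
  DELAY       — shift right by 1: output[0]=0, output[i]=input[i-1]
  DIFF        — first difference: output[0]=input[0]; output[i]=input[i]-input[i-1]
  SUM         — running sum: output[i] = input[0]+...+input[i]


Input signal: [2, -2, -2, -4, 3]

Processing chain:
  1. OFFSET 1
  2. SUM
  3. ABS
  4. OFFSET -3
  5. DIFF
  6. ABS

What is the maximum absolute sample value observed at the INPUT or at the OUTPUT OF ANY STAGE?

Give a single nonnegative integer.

Input: [2, -2, -2, -4, 3] (max |s|=4)
Stage 1 (OFFSET 1): 2+1=3, -2+1=-1, -2+1=-1, -4+1=-3, 3+1=4 -> [3, -1, -1, -3, 4] (max |s|=4)
Stage 2 (SUM): sum[0..0]=3, sum[0..1]=2, sum[0..2]=1, sum[0..3]=-2, sum[0..4]=2 -> [3, 2, 1, -2, 2] (max |s|=3)
Stage 3 (ABS): |3|=3, |2|=2, |1|=1, |-2|=2, |2|=2 -> [3, 2, 1, 2, 2] (max |s|=3)
Stage 4 (OFFSET -3): 3+-3=0, 2+-3=-1, 1+-3=-2, 2+-3=-1, 2+-3=-1 -> [0, -1, -2, -1, -1] (max |s|=2)
Stage 5 (DIFF): s[0]=0, -1-0=-1, -2--1=-1, -1--2=1, -1--1=0 -> [0, -1, -1, 1, 0] (max |s|=1)
Stage 6 (ABS): |0|=0, |-1|=1, |-1|=1, |1|=1, |0|=0 -> [0, 1, 1, 1, 0] (max |s|=1)
Overall max amplitude: 4

Answer: 4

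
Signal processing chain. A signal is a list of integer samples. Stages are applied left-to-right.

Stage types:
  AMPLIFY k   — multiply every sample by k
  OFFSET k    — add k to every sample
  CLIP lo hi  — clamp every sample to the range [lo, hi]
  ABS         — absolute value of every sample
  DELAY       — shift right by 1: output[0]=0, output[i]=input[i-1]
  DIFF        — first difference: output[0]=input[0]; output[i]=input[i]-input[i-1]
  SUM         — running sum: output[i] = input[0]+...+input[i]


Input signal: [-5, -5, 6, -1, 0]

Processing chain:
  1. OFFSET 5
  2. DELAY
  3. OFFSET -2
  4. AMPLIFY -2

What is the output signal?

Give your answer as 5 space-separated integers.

Answer: 4 4 4 -18 -4

Derivation:
Input: [-5, -5, 6, -1, 0]
Stage 1 (OFFSET 5): -5+5=0, -5+5=0, 6+5=11, -1+5=4, 0+5=5 -> [0, 0, 11, 4, 5]
Stage 2 (DELAY): [0, 0, 0, 11, 4] = [0, 0, 0, 11, 4] -> [0, 0, 0, 11, 4]
Stage 3 (OFFSET -2): 0+-2=-2, 0+-2=-2, 0+-2=-2, 11+-2=9, 4+-2=2 -> [-2, -2, -2, 9, 2]
Stage 4 (AMPLIFY -2): -2*-2=4, -2*-2=4, -2*-2=4, 9*-2=-18, 2*-2=-4 -> [4, 4, 4, -18, -4]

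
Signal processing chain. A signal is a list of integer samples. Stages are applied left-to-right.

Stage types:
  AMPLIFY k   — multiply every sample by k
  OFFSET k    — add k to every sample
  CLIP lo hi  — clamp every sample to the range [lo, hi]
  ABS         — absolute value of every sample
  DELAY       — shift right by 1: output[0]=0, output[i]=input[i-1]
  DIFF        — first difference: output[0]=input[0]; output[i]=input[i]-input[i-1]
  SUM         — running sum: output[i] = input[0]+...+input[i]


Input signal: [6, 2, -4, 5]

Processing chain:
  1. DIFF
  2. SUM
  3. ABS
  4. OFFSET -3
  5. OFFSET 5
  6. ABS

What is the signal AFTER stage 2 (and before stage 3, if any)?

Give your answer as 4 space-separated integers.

Answer: 6 2 -4 5

Derivation:
Input: [6, 2, -4, 5]
Stage 1 (DIFF): s[0]=6, 2-6=-4, -4-2=-6, 5--4=9 -> [6, -4, -6, 9]
Stage 2 (SUM): sum[0..0]=6, sum[0..1]=2, sum[0..2]=-4, sum[0..3]=5 -> [6, 2, -4, 5]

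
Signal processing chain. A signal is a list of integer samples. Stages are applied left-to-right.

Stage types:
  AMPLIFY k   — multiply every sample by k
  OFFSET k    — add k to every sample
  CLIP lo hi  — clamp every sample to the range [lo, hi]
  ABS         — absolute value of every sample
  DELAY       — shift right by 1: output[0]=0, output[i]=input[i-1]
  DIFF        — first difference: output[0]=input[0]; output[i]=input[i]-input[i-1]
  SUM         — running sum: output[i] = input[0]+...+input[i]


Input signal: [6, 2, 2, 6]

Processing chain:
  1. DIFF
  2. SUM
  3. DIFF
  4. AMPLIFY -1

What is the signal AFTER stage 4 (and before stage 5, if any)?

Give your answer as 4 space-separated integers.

Input: [6, 2, 2, 6]
Stage 1 (DIFF): s[0]=6, 2-6=-4, 2-2=0, 6-2=4 -> [6, -4, 0, 4]
Stage 2 (SUM): sum[0..0]=6, sum[0..1]=2, sum[0..2]=2, sum[0..3]=6 -> [6, 2, 2, 6]
Stage 3 (DIFF): s[0]=6, 2-6=-4, 2-2=0, 6-2=4 -> [6, -4, 0, 4]
Stage 4 (AMPLIFY -1): 6*-1=-6, -4*-1=4, 0*-1=0, 4*-1=-4 -> [-6, 4, 0, -4]

Answer: -6 4 0 -4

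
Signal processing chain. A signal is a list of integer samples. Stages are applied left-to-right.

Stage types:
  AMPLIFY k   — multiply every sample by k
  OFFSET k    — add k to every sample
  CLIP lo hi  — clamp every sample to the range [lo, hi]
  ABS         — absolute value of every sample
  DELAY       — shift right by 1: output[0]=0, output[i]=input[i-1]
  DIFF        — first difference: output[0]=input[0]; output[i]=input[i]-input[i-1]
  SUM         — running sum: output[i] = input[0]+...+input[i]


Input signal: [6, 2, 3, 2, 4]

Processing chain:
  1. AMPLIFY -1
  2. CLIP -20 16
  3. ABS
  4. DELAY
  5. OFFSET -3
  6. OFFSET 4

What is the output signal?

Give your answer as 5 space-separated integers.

Input: [6, 2, 3, 2, 4]
Stage 1 (AMPLIFY -1): 6*-1=-6, 2*-1=-2, 3*-1=-3, 2*-1=-2, 4*-1=-4 -> [-6, -2, -3, -2, -4]
Stage 2 (CLIP -20 16): clip(-6,-20,16)=-6, clip(-2,-20,16)=-2, clip(-3,-20,16)=-3, clip(-2,-20,16)=-2, clip(-4,-20,16)=-4 -> [-6, -2, -3, -2, -4]
Stage 3 (ABS): |-6|=6, |-2|=2, |-3|=3, |-2|=2, |-4|=4 -> [6, 2, 3, 2, 4]
Stage 4 (DELAY): [0, 6, 2, 3, 2] = [0, 6, 2, 3, 2] -> [0, 6, 2, 3, 2]
Stage 5 (OFFSET -3): 0+-3=-3, 6+-3=3, 2+-3=-1, 3+-3=0, 2+-3=-1 -> [-3, 3, -1, 0, -1]
Stage 6 (OFFSET 4): -3+4=1, 3+4=7, -1+4=3, 0+4=4, -1+4=3 -> [1, 7, 3, 4, 3]

Answer: 1 7 3 4 3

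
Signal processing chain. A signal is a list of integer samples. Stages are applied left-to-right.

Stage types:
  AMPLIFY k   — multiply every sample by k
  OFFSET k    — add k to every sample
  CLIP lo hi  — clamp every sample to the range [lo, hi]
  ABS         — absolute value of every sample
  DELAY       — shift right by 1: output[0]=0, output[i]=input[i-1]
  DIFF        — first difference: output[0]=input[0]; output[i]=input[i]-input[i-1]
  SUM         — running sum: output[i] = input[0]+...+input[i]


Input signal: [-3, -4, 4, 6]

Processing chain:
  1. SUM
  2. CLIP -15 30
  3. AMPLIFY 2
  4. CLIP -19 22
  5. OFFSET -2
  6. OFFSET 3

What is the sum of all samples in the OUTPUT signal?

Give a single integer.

Input: [-3, -4, 4, 6]
Stage 1 (SUM): sum[0..0]=-3, sum[0..1]=-7, sum[0..2]=-3, sum[0..3]=3 -> [-3, -7, -3, 3]
Stage 2 (CLIP -15 30): clip(-3,-15,30)=-3, clip(-7,-15,30)=-7, clip(-3,-15,30)=-3, clip(3,-15,30)=3 -> [-3, -7, -3, 3]
Stage 3 (AMPLIFY 2): -3*2=-6, -7*2=-14, -3*2=-6, 3*2=6 -> [-6, -14, -6, 6]
Stage 4 (CLIP -19 22): clip(-6,-19,22)=-6, clip(-14,-19,22)=-14, clip(-6,-19,22)=-6, clip(6,-19,22)=6 -> [-6, -14, -6, 6]
Stage 5 (OFFSET -2): -6+-2=-8, -14+-2=-16, -6+-2=-8, 6+-2=4 -> [-8, -16, -8, 4]
Stage 6 (OFFSET 3): -8+3=-5, -16+3=-13, -8+3=-5, 4+3=7 -> [-5, -13, -5, 7]
Output sum: -16

Answer: -16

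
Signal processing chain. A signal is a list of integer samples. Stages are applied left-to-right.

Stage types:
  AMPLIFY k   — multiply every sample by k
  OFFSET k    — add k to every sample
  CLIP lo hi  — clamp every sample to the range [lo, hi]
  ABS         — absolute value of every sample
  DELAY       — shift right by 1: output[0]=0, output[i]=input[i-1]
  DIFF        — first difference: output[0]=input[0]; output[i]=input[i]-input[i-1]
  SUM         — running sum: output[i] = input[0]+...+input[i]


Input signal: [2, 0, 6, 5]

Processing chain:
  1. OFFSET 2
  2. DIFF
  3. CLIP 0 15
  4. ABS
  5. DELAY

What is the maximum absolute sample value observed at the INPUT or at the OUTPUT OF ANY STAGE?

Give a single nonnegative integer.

Answer: 8

Derivation:
Input: [2, 0, 6, 5] (max |s|=6)
Stage 1 (OFFSET 2): 2+2=4, 0+2=2, 6+2=8, 5+2=7 -> [4, 2, 8, 7] (max |s|=8)
Stage 2 (DIFF): s[0]=4, 2-4=-2, 8-2=6, 7-8=-1 -> [4, -2, 6, -1] (max |s|=6)
Stage 3 (CLIP 0 15): clip(4,0,15)=4, clip(-2,0,15)=0, clip(6,0,15)=6, clip(-1,0,15)=0 -> [4, 0, 6, 0] (max |s|=6)
Stage 4 (ABS): |4|=4, |0|=0, |6|=6, |0|=0 -> [4, 0, 6, 0] (max |s|=6)
Stage 5 (DELAY): [0, 4, 0, 6] = [0, 4, 0, 6] -> [0, 4, 0, 6] (max |s|=6)
Overall max amplitude: 8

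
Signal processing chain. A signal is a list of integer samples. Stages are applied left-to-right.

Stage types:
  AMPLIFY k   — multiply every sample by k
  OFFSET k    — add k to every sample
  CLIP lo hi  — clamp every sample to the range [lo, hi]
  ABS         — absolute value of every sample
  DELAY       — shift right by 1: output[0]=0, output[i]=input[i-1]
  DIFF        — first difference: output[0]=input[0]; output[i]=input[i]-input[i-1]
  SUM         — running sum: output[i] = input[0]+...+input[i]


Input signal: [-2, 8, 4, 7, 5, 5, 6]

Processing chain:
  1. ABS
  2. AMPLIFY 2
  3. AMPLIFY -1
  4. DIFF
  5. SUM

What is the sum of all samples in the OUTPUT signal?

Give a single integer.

Input: [-2, 8, 4, 7, 5, 5, 6]
Stage 1 (ABS): |-2|=2, |8|=8, |4|=4, |7|=7, |5|=5, |5|=5, |6|=6 -> [2, 8, 4, 7, 5, 5, 6]
Stage 2 (AMPLIFY 2): 2*2=4, 8*2=16, 4*2=8, 7*2=14, 5*2=10, 5*2=10, 6*2=12 -> [4, 16, 8, 14, 10, 10, 12]
Stage 3 (AMPLIFY -1): 4*-1=-4, 16*-1=-16, 8*-1=-8, 14*-1=-14, 10*-1=-10, 10*-1=-10, 12*-1=-12 -> [-4, -16, -8, -14, -10, -10, -12]
Stage 4 (DIFF): s[0]=-4, -16--4=-12, -8--16=8, -14--8=-6, -10--14=4, -10--10=0, -12--10=-2 -> [-4, -12, 8, -6, 4, 0, -2]
Stage 5 (SUM): sum[0..0]=-4, sum[0..1]=-16, sum[0..2]=-8, sum[0..3]=-14, sum[0..4]=-10, sum[0..5]=-10, sum[0..6]=-12 -> [-4, -16, -8, -14, -10, -10, -12]
Output sum: -74

Answer: -74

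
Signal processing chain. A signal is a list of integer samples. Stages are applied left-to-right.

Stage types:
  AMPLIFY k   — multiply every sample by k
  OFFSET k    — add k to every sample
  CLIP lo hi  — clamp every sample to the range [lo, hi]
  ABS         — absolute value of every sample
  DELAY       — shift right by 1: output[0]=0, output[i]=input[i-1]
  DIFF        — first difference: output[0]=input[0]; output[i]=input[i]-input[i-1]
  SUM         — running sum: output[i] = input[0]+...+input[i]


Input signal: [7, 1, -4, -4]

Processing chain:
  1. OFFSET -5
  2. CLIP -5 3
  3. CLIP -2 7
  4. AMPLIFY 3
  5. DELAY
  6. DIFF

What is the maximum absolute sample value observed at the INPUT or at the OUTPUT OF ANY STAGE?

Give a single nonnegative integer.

Answer: 12

Derivation:
Input: [7, 1, -4, -4] (max |s|=7)
Stage 1 (OFFSET -5): 7+-5=2, 1+-5=-4, -4+-5=-9, -4+-5=-9 -> [2, -4, -9, -9] (max |s|=9)
Stage 2 (CLIP -5 3): clip(2,-5,3)=2, clip(-4,-5,3)=-4, clip(-9,-5,3)=-5, clip(-9,-5,3)=-5 -> [2, -4, -5, -5] (max |s|=5)
Stage 3 (CLIP -2 7): clip(2,-2,7)=2, clip(-4,-2,7)=-2, clip(-5,-2,7)=-2, clip(-5,-2,7)=-2 -> [2, -2, -2, -2] (max |s|=2)
Stage 4 (AMPLIFY 3): 2*3=6, -2*3=-6, -2*3=-6, -2*3=-6 -> [6, -6, -6, -6] (max |s|=6)
Stage 5 (DELAY): [0, 6, -6, -6] = [0, 6, -6, -6] -> [0, 6, -6, -6] (max |s|=6)
Stage 6 (DIFF): s[0]=0, 6-0=6, -6-6=-12, -6--6=0 -> [0, 6, -12, 0] (max |s|=12)
Overall max amplitude: 12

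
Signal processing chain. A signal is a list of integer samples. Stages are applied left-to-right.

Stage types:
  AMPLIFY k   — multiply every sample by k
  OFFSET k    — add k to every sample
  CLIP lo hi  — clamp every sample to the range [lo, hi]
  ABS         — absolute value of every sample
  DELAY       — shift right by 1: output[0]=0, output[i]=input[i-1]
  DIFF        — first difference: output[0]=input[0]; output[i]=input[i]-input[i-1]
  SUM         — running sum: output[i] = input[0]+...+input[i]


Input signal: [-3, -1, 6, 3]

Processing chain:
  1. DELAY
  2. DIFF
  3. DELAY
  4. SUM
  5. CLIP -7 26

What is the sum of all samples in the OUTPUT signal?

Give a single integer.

Answer: -4

Derivation:
Input: [-3, -1, 6, 3]
Stage 1 (DELAY): [0, -3, -1, 6] = [0, -3, -1, 6] -> [0, -3, -1, 6]
Stage 2 (DIFF): s[0]=0, -3-0=-3, -1--3=2, 6--1=7 -> [0, -3, 2, 7]
Stage 3 (DELAY): [0, 0, -3, 2] = [0, 0, -3, 2] -> [0, 0, -3, 2]
Stage 4 (SUM): sum[0..0]=0, sum[0..1]=0, sum[0..2]=-3, sum[0..3]=-1 -> [0, 0, -3, -1]
Stage 5 (CLIP -7 26): clip(0,-7,26)=0, clip(0,-7,26)=0, clip(-3,-7,26)=-3, clip(-1,-7,26)=-1 -> [0, 0, -3, -1]
Output sum: -4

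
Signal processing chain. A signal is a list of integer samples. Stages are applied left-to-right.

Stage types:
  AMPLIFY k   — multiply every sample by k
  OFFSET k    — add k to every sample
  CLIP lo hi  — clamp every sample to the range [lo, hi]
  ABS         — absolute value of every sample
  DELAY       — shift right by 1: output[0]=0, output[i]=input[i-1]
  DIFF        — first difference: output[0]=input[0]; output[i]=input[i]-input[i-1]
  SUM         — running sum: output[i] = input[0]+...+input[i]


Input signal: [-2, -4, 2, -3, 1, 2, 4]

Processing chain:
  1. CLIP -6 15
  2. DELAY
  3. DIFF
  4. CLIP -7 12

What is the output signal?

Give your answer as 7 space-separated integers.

Input: [-2, -4, 2, -3, 1, 2, 4]
Stage 1 (CLIP -6 15): clip(-2,-6,15)=-2, clip(-4,-6,15)=-4, clip(2,-6,15)=2, clip(-3,-6,15)=-3, clip(1,-6,15)=1, clip(2,-6,15)=2, clip(4,-6,15)=4 -> [-2, -4, 2, -3, 1, 2, 4]
Stage 2 (DELAY): [0, -2, -4, 2, -3, 1, 2] = [0, -2, -4, 2, -3, 1, 2] -> [0, -2, -4, 2, -3, 1, 2]
Stage 3 (DIFF): s[0]=0, -2-0=-2, -4--2=-2, 2--4=6, -3-2=-5, 1--3=4, 2-1=1 -> [0, -2, -2, 6, -5, 4, 1]
Stage 4 (CLIP -7 12): clip(0,-7,12)=0, clip(-2,-7,12)=-2, clip(-2,-7,12)=-2, clip(6,-7,12)=6, clip(-5,-7,12)=-5, clip(4,-7,12)=4, clip(1,-7,12)=1 -> [0, -2, -2, 6, -5, 4, 1]

Answer: 0 -2 -2 6 -5 4 1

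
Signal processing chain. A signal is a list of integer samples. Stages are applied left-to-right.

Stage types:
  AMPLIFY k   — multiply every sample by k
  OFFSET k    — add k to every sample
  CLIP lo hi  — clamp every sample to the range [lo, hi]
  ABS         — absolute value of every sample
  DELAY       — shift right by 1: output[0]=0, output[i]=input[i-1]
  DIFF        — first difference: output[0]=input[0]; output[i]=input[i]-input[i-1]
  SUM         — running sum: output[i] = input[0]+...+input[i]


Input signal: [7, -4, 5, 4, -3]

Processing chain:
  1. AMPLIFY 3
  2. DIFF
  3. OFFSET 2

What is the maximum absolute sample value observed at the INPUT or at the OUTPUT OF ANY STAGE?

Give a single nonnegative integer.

Input: [7, -4, 5, 4, -3] (max |s|=7)
Stage 1 (AMPLIFY 3): 7*3=21, -4*3=-12, 5*3=15, 4*3=12, -3*3=-9 -> [21, -12, 15, 12, -9] (max |s|=21)
Stage 2 (DIFF): s[0]=21, -12-21=-33, 15--12=27, 12-15=-3, -9-12=-21 -> [21, -33, 27, -3, -21] (max |s|=33)
Stage 3 (OFFSET 2): 21+2=23, -33+2=-31, 27+2=29, -3+2=-1, -21+2=-19 -> [23, -31, 29, -1, -19] (max |s|=31)
Overall max amplitude: 33

Answer: 33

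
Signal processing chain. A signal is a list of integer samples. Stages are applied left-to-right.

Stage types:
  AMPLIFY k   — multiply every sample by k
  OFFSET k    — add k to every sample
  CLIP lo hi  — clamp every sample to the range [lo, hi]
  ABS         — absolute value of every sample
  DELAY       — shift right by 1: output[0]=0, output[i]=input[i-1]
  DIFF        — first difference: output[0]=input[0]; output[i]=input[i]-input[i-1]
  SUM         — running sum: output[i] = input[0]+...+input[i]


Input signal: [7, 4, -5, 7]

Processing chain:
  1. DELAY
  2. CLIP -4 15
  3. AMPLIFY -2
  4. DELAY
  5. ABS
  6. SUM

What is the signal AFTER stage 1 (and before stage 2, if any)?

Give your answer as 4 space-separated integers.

Input: [7, 4, -5, 7]
Stage 1 (DELAY): [0, 7, 4, -5] = [0, 7, 4, -5] -> [0, 7, 4, -5]

Answer: 0 7 4 -5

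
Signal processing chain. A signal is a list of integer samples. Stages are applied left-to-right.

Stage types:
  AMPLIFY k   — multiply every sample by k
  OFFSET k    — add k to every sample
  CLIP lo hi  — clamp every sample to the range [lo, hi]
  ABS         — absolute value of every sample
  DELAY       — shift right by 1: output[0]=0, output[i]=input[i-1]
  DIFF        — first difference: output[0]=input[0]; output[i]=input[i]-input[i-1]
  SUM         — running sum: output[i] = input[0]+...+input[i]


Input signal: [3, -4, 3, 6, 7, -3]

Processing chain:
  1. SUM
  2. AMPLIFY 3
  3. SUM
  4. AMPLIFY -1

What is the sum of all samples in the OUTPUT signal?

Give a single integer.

Input: [3, -4, 3, 6, 7, -3]
Stage 1 (SUM): sum[0..0]=3, sum[0..1]=-1, sum[0..2]=2, sum[0..3]=8, sum[0..4]=15, sum[0..5]=12 -> [3, -1, 2, 8, 15, 12]
Stage 2 (AMPLIFY 3): 3*3=9, -1*3=-3, 2*3=6, 8*3=24, 15*3=45, 12*3=36 -> [9, -3, 6, 24, 45, 36]
Stage 3 (SUM): sum[0..0]=9, sum[0..1]=6, sum[0..2]=12, sum[0..3]=36, sum[0..4]=81, sum[0..5]=117 -> [9, 6, 12, 36, 81, 117]
Stage 4 (AMPLIFY -1): 9*-1=-9, 6*-1=-6, 12*-1=-12, 36*-1=-36, 81*-1=-81, 117*-1=-117 -> [-9, -6, -12, -36, -81, -117]
Output sum: -261

Answer: -261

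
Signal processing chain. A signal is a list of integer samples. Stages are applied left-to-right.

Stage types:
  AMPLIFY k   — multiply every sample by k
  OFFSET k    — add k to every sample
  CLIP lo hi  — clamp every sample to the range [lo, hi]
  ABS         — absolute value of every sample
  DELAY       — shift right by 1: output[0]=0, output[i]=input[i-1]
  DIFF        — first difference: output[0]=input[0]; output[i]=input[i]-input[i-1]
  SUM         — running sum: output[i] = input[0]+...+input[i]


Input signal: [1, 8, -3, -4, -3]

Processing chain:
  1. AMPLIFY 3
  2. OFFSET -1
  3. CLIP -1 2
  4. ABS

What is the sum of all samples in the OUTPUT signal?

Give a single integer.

Answer: 7

Derivation:
Input: [1, 8, -3, -4, -3]
Stage 1 (AMPLIFY 3): 1*3=3, 8*3=24, -3*3=-9, -4*3=-12, -3*3=-9 -> [3, 24, -9, -12, -9]
Stage 2 (OFFSET -1): 3+-1=2, 24+-1=23, -9+-1=-10, -12+-1=-13, -9+-1=-10 -> [2, 23, -10, -13, -10]
Stage 3 (CLIP -1 2): clip(2,-1,2)=2, clip(23,-1,2)=2, clip(-10,-1,2)=-1, clip(-13,-1,2)=-1, clip(-10,-1,2)=-1 -> [2, 2, -1, -1, -1]
Stage 4 (ABS): |2|=2, |2|=2, |-1|=1, |-1|=1, |-1|=1 -> [2, 2, 1, 1, 1]
Output sum: 7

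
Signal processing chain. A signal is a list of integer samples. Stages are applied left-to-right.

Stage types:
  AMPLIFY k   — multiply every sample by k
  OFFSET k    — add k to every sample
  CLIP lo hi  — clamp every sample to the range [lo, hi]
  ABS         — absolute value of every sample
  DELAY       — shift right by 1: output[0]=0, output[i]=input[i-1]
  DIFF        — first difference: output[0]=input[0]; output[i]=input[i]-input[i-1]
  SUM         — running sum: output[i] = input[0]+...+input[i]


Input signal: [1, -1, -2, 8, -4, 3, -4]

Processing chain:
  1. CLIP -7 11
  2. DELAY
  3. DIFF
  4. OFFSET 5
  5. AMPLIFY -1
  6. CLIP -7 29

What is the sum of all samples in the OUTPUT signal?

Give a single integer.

Input: [1, -1, -2, 8, -4, 3, -4]
Stage 1 (CLIP -7 11): clip(1,-7,11)=1, clip(-1,-7,11)=-1, clip(-2,-7,11)=-2, clip(8,-7,11)=8, clip(-4,-7,11)=-4, clip(3,-7,11)=3, clip(-4,-7,11)=-4 -> [1, -1, -2, 8, -4, 3, -4]
Stage 2 (DELAY): [0, 1, -1, -2, 8, -4, 3] = [0, 1, -1, -2, 8, -4, 3] -> [0, 1, -1, -2, 8, -4, 3]
Stage 3 (DIFF): s[0]=0, 1-0=1, -1-1=-2, -2--1=-1, 8--2=10, -4-8=-12, 3--4=7 -> [0, 1, -2, -1, 10, -12, 7]
Stage 4 (OFFSET 5): 0+5=5, 1+5=6, -2+5=3, -1+5=4, 10+5=15, -12+5=-7, 7+5=12 -> [5, 6, 3, 4, 15, -7, 12]
Stage 5 (AMPLIFY -1): 5*-1=-5, 6*-1=-6, 3*-1=-3, 4*-1=-4, 15*-1=-15, -7*-1=7, 12*-1=-12 -> [-5, -6, -3, -4, -15, 7, -12]
Stage 6 (CLIP -7 29): clip(-5,-7,29)=-5, clip(-6,-7,29)=-6, clip(-3,-7,29)=-3, clip(-4,-7,29)=-4, clip(-15,-7,29)=-7, clip(7,-7,29)=7, clip(-12,-7,29)=-7 -> [-5, -6, -3, -4, -7, 7, -7]
Output sum: -25

Answer: -25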